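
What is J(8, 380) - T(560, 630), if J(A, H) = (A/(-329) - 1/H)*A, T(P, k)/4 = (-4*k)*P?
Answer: 176428217262/31255 ≈ 5.6448e+6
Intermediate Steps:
T(P, k) = -16*P*k (T(P, k) = 4*((-4*k)*P) = 4*(-4*P*k) = -16*P*k)
J(A, H) = A*(-1/H - A/329) (J(A, H) = (A*(-1/329) - 1/H)*A = (-A/329 - 1/H)*A = (-1/H - A/329)*A = A*(-1/H - A/329))
J(8, 380) - T(560, 630) = (-1/329*8² - 1*8/380) - (-16)*560*630 = (-1/329*64 - 1*8*1/380) - 1*(-5644800) = (-64/329 - 2/95) + 5644800 = -6738/31255 + 5644800 = 176428217262/31255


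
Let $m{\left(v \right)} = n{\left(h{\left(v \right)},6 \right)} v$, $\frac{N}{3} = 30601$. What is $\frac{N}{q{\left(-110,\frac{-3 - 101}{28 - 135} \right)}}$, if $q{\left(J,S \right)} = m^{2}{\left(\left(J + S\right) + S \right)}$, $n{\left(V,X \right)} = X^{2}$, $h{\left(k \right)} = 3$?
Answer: $\frac{350350849}{57749692608} \approx 0.0060667$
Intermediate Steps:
$N = 91803$ ($N = 3 \cdot 30601 = 91803$)
$m{\left(v \right)} = 36 v$ ($m{\left(v \right)} = 6^{2} v = 36 v$)
$q{\left(J,S \right)} = \left(36 J + 72 S\right)^{2}$ ($q{\left(J,S \right)} = \left(36 \left(\left(J + S\right) + S\right)\right)^{2} = \left(36 \left(J + 2 S\right)\right)^{2} = \left(36 J + 72 S\right)^{2}$)
$\frac{N}{q{\left(-110,\frac{-3 - 101}{28 - 135} \right)}} = \frac{91803}{1296 \left(-110 + 2 \frac{-3 - 101}{28 - 135}\right)^{2}} = \frac{91803}{1296 \left(-110 + 2 \left(- \frac{104}{-107}\right)\right)^{2}} = \frac{91803}{1296 \left(-110 + 2 \left(\left(-104\right) \left(- \frac{1}{107}\right)\right)\right)^{2}} = \frac{91803}{1296 \left(-110 + 2 \cdot \frac{104}{107}\right)^{2}} = \frac{91803}{1296 \left(-110 + \frac{208}{107}\right)^{2}} = \frac{91803}{1296 \left(- \frac{11562}{107}\right)^{2}} = \frac{91803}{1296 \cdot \frac{133679844}{11449}} = \frac{91803}{\frac{173249077824}{11449}} = 91803 \cdot \frac{11449}{173249077824} = \frac{350350849}{57749692608}$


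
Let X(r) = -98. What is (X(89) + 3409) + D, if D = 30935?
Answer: 34246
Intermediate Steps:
(X(89) + 3409) + D = (-98 + 3409) + 30935 = 3311 + 30935 = 34246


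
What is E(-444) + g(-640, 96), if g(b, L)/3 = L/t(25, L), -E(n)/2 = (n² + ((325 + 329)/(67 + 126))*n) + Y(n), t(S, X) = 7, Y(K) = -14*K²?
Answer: 6928719984/1351 ≈ 5.1286e+6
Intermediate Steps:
E(n) = 26*n² - 1308*n/193 (E(n) = -2*((n² + ((325 + 329)/(67 + 126))*n) - 14*n²) = -2*((n² + (654/193)*n) - 14*n²) = -2*((n² + (654*(1/193))*n) - 14*n²) = -2*((n² + 654*n/193) - 14*n²) = -2*(-13*n² + 654*n/193) = 26*n² - 1308*n/193)
g(b, L) = 3*L/7 (g(b, L) = 3*(L/7) = 3*L/7)
E(-444) + g(-640, 96) = (2/193)*(-444)*(-654 + 2509*(-444)) + (3/7)*96 = (2/193)*(-444)*(-654 - 1113996) + 288/7 = (2/193)*(-444)*(-1114650) + 288/7 = 989809200/193 + 288/7 = 6928719984/1351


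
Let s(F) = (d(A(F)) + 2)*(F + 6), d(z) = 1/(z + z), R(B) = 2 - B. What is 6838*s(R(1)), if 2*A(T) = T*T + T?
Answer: 119665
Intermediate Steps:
A(T) = T/2 + T²/2 (A(T) = (T*T + T)/2 = (T² + T)/2 = (T + T²)/2 = T/2 + T²/2)
d(z) = 1/(2*z)
s(F) = (2 + 1/(F*(1 + F)))*(6 + F) (s(F) = (1/(2*((F*(1 + F)/2))) + 2)*(F + 6) = ((2/(F*(1 + F)))/2 + 2)*(6 + F) = (1/(F*(1 + F)) + 2)*(6 + F) = (2 + 1/(F*(1 + F)))*(6 + F))
6838*s(R(1)) = 6838*((6 + 2*(2 - 1*1)³ + 13*(2 - 1*1) + 14*(2 - 1*1)²)/((2 - 1*1)*(1 + (2 - 1*1)))) = 6838*((6 + 2*(2 - 1)³ + 13*(2 - 1) + 14*(2 - 1)²)/((2 - 1)*(1 + (2 - 1)))) = 6838*((6 + 2*1³ + 13*1 + 14*1²)/(1*(1 + 1))) = 6838*(1*(6 + 2*1 + 13 + 14*1)/2) = 6838*(1*(½)*(6 + 2 + 13 + 14)) = 6838*(1*(½)*35) = 6838*(35/2) = 119665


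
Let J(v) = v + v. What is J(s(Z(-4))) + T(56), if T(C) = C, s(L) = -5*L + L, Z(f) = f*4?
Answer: 184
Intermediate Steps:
Z(f) = 4*f
s(L) = -4*L
J(v) = 2*v
J(s(Z(-4))) + T(56) = 2*(-16*(-4)) + 56 = 2*(-4*(-16)) + 56 = 2*64 + 56 = 128 + 56 = 184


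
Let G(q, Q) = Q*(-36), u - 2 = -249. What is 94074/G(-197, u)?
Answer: 15679/1482 ≈ 10.580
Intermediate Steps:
u = -247 (u = 2 - 249 = -247)
G(q, Q) = -36*Q
94074/G(-197, u) = 94074/((-36*(-247))) = 94074/8892 = 94074*(1/8892) = 15679/1482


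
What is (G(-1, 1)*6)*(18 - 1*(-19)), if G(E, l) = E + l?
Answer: 0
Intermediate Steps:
(G(-1, 1)*6)*(18 - 1*(-19)) = ((-1 + 1)*6)*(18 - 1*(-19)) = (0*6)*(18 + 19) = 0*37 = 0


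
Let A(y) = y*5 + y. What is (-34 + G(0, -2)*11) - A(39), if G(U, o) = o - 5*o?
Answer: -180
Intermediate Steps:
G(U, o) = -4*o (G(U, o) = o - 5*o = -4*o)
A(y) = 6*y (A(y) = 5*y + y = 6*y)
(-34 + G(0, -2)*11) - A(39) = (-34 - 4*(-2)*11) - 6*39 = (-34 + 8*11) - 1*234 = (-34 + 88) - 234 = 54 - 234 = -180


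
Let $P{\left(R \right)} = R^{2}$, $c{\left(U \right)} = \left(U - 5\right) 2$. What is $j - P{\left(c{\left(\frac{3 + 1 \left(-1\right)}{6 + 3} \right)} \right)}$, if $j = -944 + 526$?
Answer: $- \frac{41254}{81} \approx -509.31$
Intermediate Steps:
$c{\left(U \right)} = -10 + 2 U$ ($c{\left(U \right)} = \left(-5 + U\right) 2 = -10 + 2 U$)
$j = -418$
$j - P{\left(c{\left(\frac{3 + 1 \left(-1\right)}{6 + 3} \right)} \right)} = -418 - \left(-10 + 2 \frac{3 + 1 \left(-1\right)}{6 + 3}\right)^{2} = -418 - \left(-10 + 2 \frac{3 - 1}{9}\right)^{2} = -418 - \left(-10 + 2 \cdot 2 \cdot \frac{1}{9}\right)^{2} = -418 - \left(-10 + 2 \cdot \frac{2}{9}\right)^{2} = -418 - \left(-10 + \frac{4}{9}\right)^{2} = -418 - \left(- \frac{86}{9}\right)^{2} = -418 - \frac{7396}{81} = - \frac{41254}{81}$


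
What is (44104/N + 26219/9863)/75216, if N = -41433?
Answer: 93047725/4391042159952 ≈ 2.1190e-5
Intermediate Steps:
(44104/N + 26219/9863)/75216 = (44104/(-41433) + 26219/9863)/75216 = (44104*(-1/41433) + 26219*(1/9863))*(1/75216) = (-44104/41433 + 26219/9863)*(1/75216) = (93047725/58379097)*(1/75216) = 93047725/4391042159952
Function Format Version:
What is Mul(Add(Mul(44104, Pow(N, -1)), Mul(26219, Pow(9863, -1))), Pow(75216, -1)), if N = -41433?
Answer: Rational(93047725, 4391042159952) ≈ 2.1190e-5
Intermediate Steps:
Mul(Add(Mul(44104, Pow(N, -1)), Mul(26219, Pow(9863, -1))), Pow(75216, -1)) = Mul(Add(Mul(44104, Pow(-41433, -1)), Mul(26219, Pow(9863, -1))), Pow(75216, -1)) = Mul(Add(Mul(44104, Rational(-1, 41433)), Mul(26219, Rational(1, 9863))), Rational(1, 75216)) = Mul(Add(Rational(-44104, 41433), Rational(26219, 9863)), Rational(1, 75216)) = Mul(Rational(93047725, 58379097), Rational(1, 75216)) = Rational(93047725, 4391042159952)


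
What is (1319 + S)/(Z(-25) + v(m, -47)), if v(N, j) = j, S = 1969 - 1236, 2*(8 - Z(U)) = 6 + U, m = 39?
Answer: -4104/59 ≈ -69.559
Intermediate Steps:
Z(U) = 5 - U/2 (Z(U) = 8 - (6 + U)/2 = 8 + (-3 - U/2) = 5 - U/2)
S = 733
(1319 + S)/(Z(-25) + v(m, -47)) = (1319 + 733)/((5 - ½*(-25)) - 47) = 2052/((5 + 25/2) - 47) = 2052/(35/2 - 47) = 2052/(-59/2) = 2052*(-2/59) = -4104/59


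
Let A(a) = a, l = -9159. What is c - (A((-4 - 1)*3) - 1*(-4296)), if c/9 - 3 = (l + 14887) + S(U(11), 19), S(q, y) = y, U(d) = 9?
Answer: 47469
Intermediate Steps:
c = 51750 (c = 27 + 9*((-9159 + 14887) + 19) = 27 + 9*(5728 + 19) = 27 + 9*5747 = 27 + 51723 = 51750)
c - (A((-4 - 1)*3) - 1*(-4296)) = 51750 - ((-4 - 1)*3 - 1*(-4296)) = 51750 - (-5*3 + 4296) = 51750 - (-15 + 4296) = 51750 - 1*4281 = 51750 - 4281 = 47469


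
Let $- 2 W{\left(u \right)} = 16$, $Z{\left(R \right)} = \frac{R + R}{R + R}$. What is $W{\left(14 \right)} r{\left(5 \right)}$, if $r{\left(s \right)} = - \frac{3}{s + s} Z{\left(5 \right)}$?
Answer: $\frac{12}{5} \approx 2.4$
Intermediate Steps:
$Z{\left(R \right)} = 1$ ($Z{\left(R \right)} = \frac{2 R}{2 R} = 2 R \frac{1}{2 R} = 1$)
$W{\left(u \right)} = -8$ ($W{\left(u \right)} = \left(- \frac{1}{2}\right) 16 = -8$)
$r{\left(s \right)} = - \frac{3}{2 s}$ ($r{\left(s \right)} = - \frac{3}{s + s} 1 = - \frac{3}{2 s} 1 = - \frac{3}{2 s}$)
$W{\left(14 \right)} r{\left(5 \right)} = - 8 \left(- \frac{3}{2 \cdot 5}\right) = - 8 \left(\left(- \frac{3}{2}\right) \frac{1}{5}\right) = \left(-8\right) \left(- \frac{3}{10}\right) = \frac{12}{5}$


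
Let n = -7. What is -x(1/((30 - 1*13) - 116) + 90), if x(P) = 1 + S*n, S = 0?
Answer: -1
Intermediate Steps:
x(P) = 1 (x(P) = 1 + 0*(-7) = 1 + 0 = 1)
-x(1/((30 - 1*13) - 116) + 90) = -1*1 = -1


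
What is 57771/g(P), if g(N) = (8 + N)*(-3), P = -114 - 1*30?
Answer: 19257/136 ≈ 141.60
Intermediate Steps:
P = -144 (P = -114 - 30 = -144)
g(N) = -24 - 3*N
57771/g(P) = 57771/(-24 - 3*(-144)) = 57771/(-24 + 432) = 57771/408 = 57771*(1/408) = 19257/136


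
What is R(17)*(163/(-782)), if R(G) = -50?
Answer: 4075/391 ≈ 10.422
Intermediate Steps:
R(17)*(163/(-782)) = -8150/(-782) = -8150*(-1)/782 = -50*(-163/782) = 4075/391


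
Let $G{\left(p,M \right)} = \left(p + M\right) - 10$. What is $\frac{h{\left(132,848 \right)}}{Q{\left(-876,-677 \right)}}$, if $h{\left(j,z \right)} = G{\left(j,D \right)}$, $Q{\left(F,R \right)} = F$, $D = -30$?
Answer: $- \frac{23}{219} \approx -0.10502$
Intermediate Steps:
$G{\left(p,M \right)} = -10 + M + p$ ($G{\left(p,M \right)} = \left(M + p\right) - 10 = -10 + M + p$)
$h{\left(j,z \right)} = -40 + j$ ($h{\left(j,z \right)} = -10 - 30 + j = -40 + j$)
$\frac{h{\left(132,848 \right)}}{Q{\left(-876,-677 \right)}} = \frac{-40 + 132}{-876} = 92 \left(- \frac{1}{876}\right) = - \frac{23}{219}$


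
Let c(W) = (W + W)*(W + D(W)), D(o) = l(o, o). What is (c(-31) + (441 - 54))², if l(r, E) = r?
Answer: 17901361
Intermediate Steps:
D(o) = o
c(W) = 4*W² (c(W) = (W + W)*(W + W) = (2*W)*(2*W) = 4*W²)
(c(-31) + (441 - 54))² = (4*(-31)² + (441 - 54))² = (4*961 + 387)² = (3844 + 387)² = 4231² = 17901361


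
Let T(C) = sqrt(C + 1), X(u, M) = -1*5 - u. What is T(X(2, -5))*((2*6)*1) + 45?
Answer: 45 + 12*I*sqrt(6) ≈ 45.0 + 29.394*I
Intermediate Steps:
X(u, M) = -5 - u
T(C) = sqrt(1 + C)
T(X(2, -5))*((2*6)*1) + 45 = sqrt(1 + (-5 - 1*2))*((2*6)*1) + 45 = sqrt(1 + (-5 - 2))*(12*1) + 45 = sqrt(1 - 7)*12 + 45 = sqrt(-6)*12 + 45 = (I*sqrt(6))*12 + 45 = 12*I*sqrt(6) + 45 = 45 + 12*I*sqrt(6)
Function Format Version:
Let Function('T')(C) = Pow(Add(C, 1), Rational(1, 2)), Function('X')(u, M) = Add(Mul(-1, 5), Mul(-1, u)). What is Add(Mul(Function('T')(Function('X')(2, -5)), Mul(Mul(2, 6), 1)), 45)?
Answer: Add(45, Mul(12, I, Pow(6, Rational(1, 2)))) ≈ Add(45.000, Mul(29.394, I))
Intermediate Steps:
Function('X')(u, M) = Add(-5, Mul(-1, u))
Function('T')(C) = Pow(Add(1, C), Rational(1, 2))
Add(Mul(Function('T')(Function('X')(2, -5)), Mul(Mul(2, 6), 1)), 45) = Add(Mul(Pow(Add(1, Add(-5, Mul(-1, 2))), Rational(1, 2)), Mul(Mul(2, 6), 1)), 45) = Add(Mul(Pow(Add(1, Add(-5, -2)), Rational(1, 2)), Mul(12, 1)), 45) = Add(Mul(Pow(Add(1, -7), Rational(1, 2)), 12), 45) = Add(Mul(Pow(-6, Rational(1, 2)), 12), 45) = Add(Mul(Mul(I, Pow(6, Rational(1, 2))), 12), 45) = Add(Mul(12, I, Pow(6, Rational(1, 2))), 45) = Add(45, Mul(12, I, Pow(6, Rational(1, 2))))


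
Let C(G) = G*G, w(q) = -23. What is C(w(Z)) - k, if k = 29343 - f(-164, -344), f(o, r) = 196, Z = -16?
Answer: -28618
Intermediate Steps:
C(G) = G²
k = 29147 (k = 29343 - 1*196 = 29343 - 196 = 29147)
C(w(Z)) - k = (-23)² - 1*29147 = 529 - 29147 = -28618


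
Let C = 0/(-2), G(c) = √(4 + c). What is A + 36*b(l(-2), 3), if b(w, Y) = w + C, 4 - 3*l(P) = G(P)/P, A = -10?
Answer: 38 + 6*√2 ≈ 46.485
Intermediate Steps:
C = 0 (C = 0*(-½) = 0)
l(P) = 4/3 - √(4 + P)/(3*P)
b(w, Y) = w (b(w, Y) = w + 0 = w)
A + 36*b(l(-2), 3) = -10 + 36*((⅓)*(-√(4 - 2) + 4*(-2))/(-2)) = -10 + 36*((⅓)*(-½)*(-√2 - 8)) = -10 + 36*((⅓)*(-½)*(-8 - √2)) = -10 + 36*(4/3 + √2/6) = -10 + (48 + 6*√2) = 38 + 6*√2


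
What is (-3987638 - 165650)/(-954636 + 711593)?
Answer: 4153288/243043 ≈ 17.089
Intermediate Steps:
(-3987638 - 165650)/(-954636 + 711593) = -4153288/(-243043) = -4153288*(-1/243043) = 4153288/243043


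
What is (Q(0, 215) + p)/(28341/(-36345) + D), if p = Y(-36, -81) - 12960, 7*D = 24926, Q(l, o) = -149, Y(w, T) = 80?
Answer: -1104924345/301912361 ≈ -3.6598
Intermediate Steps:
D = 24926/7 (D = (1/7)*24926 = 24926/7 ≈ 3560.9)
p = -12880 (p = 80 - 12960 = -12880)
(Q(0, 215) + p)/(28341/(-36345) + D) = (-149 - 12880)/(28341/(-36345) + 24926/7) = -13029/(28341*(-1/36345) + 24926/7) = -13029/(-9447/12115 + 24926/7) = -13029/301912361/84805 = -13029*84805/301912361 = -1104924345/301912361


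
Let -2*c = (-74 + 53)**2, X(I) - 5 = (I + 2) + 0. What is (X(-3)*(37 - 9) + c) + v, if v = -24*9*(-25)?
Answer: 10583/2 ≈ 5291.5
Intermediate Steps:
X(I) = 7 + I (X(I) = 5 + ((I + 2) + 0) = 5 + ((2 + I) + 0) = 5 + (2 + I) = 7 + I)
c = -441/2 (c = -(-74 + 53)**2/2 = -1/2*(-21)**2 = -1/2*441 = -441/2 ≈ -220.50)
v = 5400 (v = -216*(-25) = 5400)
(X(-3)*(37 - 9) + c) + v = ((7 - 3)*(37 - 9) - 441/2) + 5400 = (4*28 - 441/2) + 5400 = (112 - 441/2) + 5400 = -217/2 + 5400 = 10583/2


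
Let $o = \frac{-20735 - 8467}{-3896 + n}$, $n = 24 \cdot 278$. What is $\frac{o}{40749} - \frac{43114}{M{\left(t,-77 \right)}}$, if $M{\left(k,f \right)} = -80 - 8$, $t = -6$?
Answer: $\frac{25401144030}{51846311} \approx 489.93$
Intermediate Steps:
$n = 6672$
$M{\left(k,f \right)} = -88$
$o = - \frac{14601}{1388}$ ($o = \frac{-20735 - 8467}{-3896 + 6672} = - \frac{29202}{2776} = \left(-29202\right) \frac{1}{2776} = - \frac{14601}{1388} \approx -10.519$)
$\frac{o}{40749} - \frac{43114}{M{\left(t,-77 \right)}} = - \frac{14601}{1388 \cdot 40749} - \frac{43114}{-88} = \left(- \frac{14601}{1388}\right) \frac{1}{40749} - - \frac{21557}{44} = - \frac{4867}{18853204} + \frac{21557}{44} = \frac{25401144030}{51846311}$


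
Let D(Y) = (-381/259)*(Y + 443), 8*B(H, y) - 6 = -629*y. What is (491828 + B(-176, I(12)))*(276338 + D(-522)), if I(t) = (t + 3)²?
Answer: 271592542485305/2072 ≈ 1.3108e+11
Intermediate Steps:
I(t) = (3 + t)²
B(H, y) = ¾ - 629*y/8 (B(H, y) = ¾ + (-629*y)/8 = ¾ - 629*y/8)
D(Y) = -168783/259 - 381*Y/259 (D(Y) = (-381*1/259)*(443 + Y) = -381*(443 + Y)/259 = -168783/259 - 381*Y/259)
(491828 + B(-176, I(12)))*(276338 + D(-522)) = (491828 + (¾ - 629*(3 + 12)²/8))*(276338 + (-168783/259 - 381/259*(-522))) = (491828 + (¾ - 629/8*15²))*(276338 + (-168783/259 + 198882/259)) = (491828 + (¾ - 629/8*225))*(276338 + 30099/259) = (491828 + (¾ - 141525/8))*(71601641/259) = (491828 - 141519/8)*(71601641/259) = (3793105/8)*(71601641/259) = 271592542485305/2072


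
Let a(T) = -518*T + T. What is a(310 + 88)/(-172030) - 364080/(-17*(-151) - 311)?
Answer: -647588274/4042705 ≈ -160.19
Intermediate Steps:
a(T) = -517*T
a(310 + 88)/(-172030) - 364080/(-17*(-151) - 311) = -517*(310 + 88)/(-172030) - 364080/(-17*(-151) - 311) = -517*398*(-1/172030) - 364080/(2567 - 311) = -205766*(-1/172030) - 364080/2256 = 102883/86015 - 364080*1/2256 = 102883/86015 - 7585/47 = -647588274/4042705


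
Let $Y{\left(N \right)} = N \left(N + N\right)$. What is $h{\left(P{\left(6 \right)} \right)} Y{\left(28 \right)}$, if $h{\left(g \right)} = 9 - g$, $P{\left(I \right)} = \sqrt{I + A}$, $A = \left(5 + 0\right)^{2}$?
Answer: $14112 - 1568 \sqrt{31} \approx 5381.7$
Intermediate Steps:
$A = 25$ ($A = 5^{2} = 25$)
$Y{\left(N \right)} = 2 N^{2}$ ($Y{\left(N \right)} = N 2 N = 2 N^{2}$)
$P{\left(I \right)} = \sqrt{25 + I}$ ($P{\left(I \right)} = \sqrt{I + 25} = \sqrt{25 + I}$)
$h{\left(P{\left(6 \right)} \right)} Y{\left(28 \right)} = \left(9 - \sqrt{25 + 6}\right) 2 \cdot 28^{2} = \left(9 - \sqrt{31}\right) 2 \cdot 784 = \left(9 - \sqrt{31}\right) 1568 = 14112 - 1568 \sqrt{31}$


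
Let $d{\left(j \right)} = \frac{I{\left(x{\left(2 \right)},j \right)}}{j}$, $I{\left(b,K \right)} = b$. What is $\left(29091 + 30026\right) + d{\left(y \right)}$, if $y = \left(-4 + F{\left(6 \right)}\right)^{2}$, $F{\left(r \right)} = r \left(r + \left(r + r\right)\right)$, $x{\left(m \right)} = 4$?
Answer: $\frac{159852369}{2704} \approx 59117.0$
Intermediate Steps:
$F{\left(r \right)} = 3 r^{2}$ ($F{\left(r \right)} = r \left(r + 2 r\right) = r 3 r = 3 r^{2}$)
$y = 10816$ ($y = \left(-4 + 3 \cdot 6^{2}\right)^{2} = \left(-4 + 3 \cdot 36\right)^{2} = \left(-4 + 108\right)^{2} = 104^{2} = 10816$)
$d{\left(j \right)} = \frac{4}{j}$
$\left(29091 + 30026\right) + d{\left(y \right)} = \left(29091 + 30026\right) + \frac{4}{10816} = 59117 + 4 \cdot \frac{1}{10816} = 59117 + \frac{1}{2704} = \frac{159852369}{2704}$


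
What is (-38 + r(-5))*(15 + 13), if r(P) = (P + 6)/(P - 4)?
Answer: -9604/9 ≈ -1067.1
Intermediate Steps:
r(P) = (6 + P)/(-4 + P)
(-38 + r(-5))*(15 + 13) = (-38 + (6 - 5)/(-4 - 5))*(15 + 13) = (-38 + 1/(-9))*28 = (-38 - ⅑*1)*28 = (-38 - ⅑)*28 = -343/9*28 = -9604/9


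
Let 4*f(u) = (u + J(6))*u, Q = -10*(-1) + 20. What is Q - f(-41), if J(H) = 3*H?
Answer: -823/4 ≈ -205.75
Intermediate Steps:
Q = 30 (Q = 10 + 20 = 30)
f(u) = u*(18 + u)/4 (f(u) = ((u + 3*6)*u)/4 = ((u + 18)*u)/4 = ((18 + u)*u)/4 = (u*(18 + u))/4 = u*(18 + u)/4)
Q - f(-41) = 30 - (-41)*(18 - 41)/4 = 30 - (-41)*(-23)/4 = 30 - 1*943/4 = 30 - 943/4 = -823/4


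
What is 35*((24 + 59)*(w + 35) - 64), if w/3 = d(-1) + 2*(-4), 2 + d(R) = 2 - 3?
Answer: 3570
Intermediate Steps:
d(R) = -3 (d(R) = -2 + (2 - 3) = -2 - 1 = -3)
w = -33 (w = 3*(-3 + 2*(-4)) = 3*(-3 - 8) = 3*(-11) = -33)
35*((24 + 59)*(w + 35) - 64) = 35*((24 + 59)*(-33 + 35) - 64) = 35*(83*2 - 64) = 35*(166 - 64) = 35*102 = 3570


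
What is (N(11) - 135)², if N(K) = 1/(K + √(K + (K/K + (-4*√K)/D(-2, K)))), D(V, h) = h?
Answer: (135 - 1/(11 + √(12 - 4*√11/11)))² ≈ 18206.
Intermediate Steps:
N(K) = 1/(K + √(1 + K - 4/√K)) (N(K) = 1/(K + √(K + (K/K + (-4*√K)/K))) = 1/(K + √(K + (1 - 4/√K))) = 1/(K + √(1 + K - 4/√K)))
(N(11) - 135)² = (1/(11 + √(1 + 11 - 4*√11/11)) - 135)² = (1/(11 + √(12 - 4*√11/11)) - 135)² = (-135 + 1/(11 + √(12 - 4*√11/11)))²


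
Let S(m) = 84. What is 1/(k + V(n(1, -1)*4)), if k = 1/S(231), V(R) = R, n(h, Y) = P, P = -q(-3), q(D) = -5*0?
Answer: 84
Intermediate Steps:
q(D) = 0
P = 0 (P = -1*0 = 0)
n(h, Y) = 0
k = 1/84 ≈ 0.011905
1/(k + V(n(1, -1)*4)) = 1/(1/84 + 0*4) = 1/(1/84 + 0) = 1/(1/84) = 84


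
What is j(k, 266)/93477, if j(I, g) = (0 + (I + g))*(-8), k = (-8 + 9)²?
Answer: -712/31159 ≈ -0.022851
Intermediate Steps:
k = 1 (k = 1² = 1)
j(I, g) = -8*I - 8*g (j(I, g) = (I + g)*(-8) = -8*I - 8*g)
j(k, 266)/93477 = (-8*1 - 8*266)/93477 = (-8 - 2128)*(1/93477) = -2136*1/93477 = -712/31159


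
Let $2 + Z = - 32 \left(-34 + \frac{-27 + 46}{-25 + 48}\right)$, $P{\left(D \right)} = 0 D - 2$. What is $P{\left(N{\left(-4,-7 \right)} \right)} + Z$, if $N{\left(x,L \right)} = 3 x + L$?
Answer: $\frac{24324}{23} \approx 1057.6$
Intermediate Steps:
$N{\left(x,L \right)} = L + 3 x$
$P{\left(D \right)} = -2$ ($P{\left(D \right)} = 0 - 2 = -2$)
$Z = \frac{24370}{23}$ ($Z = -2 - 32 \left(-34 + \frac{-27 + 46}{-25 + 48}\right) = -2 - 32 \left(-34 + \frac{19}{23}\right) = -2 - - \frac{24416}{23} = -2 + \frac{24416}{23} = \frac{24370}{23} \approx 1059.6$)
$P{\left(N{\left(-4,-7 \right)} \right)} + Z = -2 + \frac{24370}{23} = \frac{24324}{23}$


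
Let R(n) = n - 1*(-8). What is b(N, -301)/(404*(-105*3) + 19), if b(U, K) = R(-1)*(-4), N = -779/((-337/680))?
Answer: 28/127241 ≈ 0.00022005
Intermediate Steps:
N = 529720/337 (N = -779/((-337*1/680)) = -779/(-337/680) = -779*(-680/337) = 529720/337 ≈ 1571.9)
R(n) = 8 + n (R(n) = n + 8 = 8 + n)
b(U, K) = -28 (b(U, K) = (8 - 1)*(-4) = 7*(-4) = -28)
b(N, -301)/(404*(-105*3) + 19) = -28/(404*(-105*3) + 19) = -28/(404*(-315) + 19) = -28/(-127260 + 19) = -28/(-127241) = -28*(-1/127241) = 28/127241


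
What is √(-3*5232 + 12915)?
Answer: 3*I*√309 ≈ 52.735*I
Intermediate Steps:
√(-3*5232 + 12915) = √(-15696 + 12915) = √(-2781) = 3*I*√309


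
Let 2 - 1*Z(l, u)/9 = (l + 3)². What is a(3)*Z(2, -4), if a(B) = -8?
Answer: 1656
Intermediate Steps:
Z(l, u) = 18 - 9*(3 + l)² (Z(l, u) = 18 - 9*(l + 3)² = 18 - 9*(3 + l)²)
a(3)*Z(2, -4) = -8*(18 - 9*(3 + 2)²) = -8*(18 - 9*5²) = -8*(18 - 9*25) = -8*(18 - 225) = -8*(-207) = 1656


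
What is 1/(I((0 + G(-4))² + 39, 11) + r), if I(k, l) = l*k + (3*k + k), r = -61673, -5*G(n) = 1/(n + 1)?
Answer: -15/916319 ≈ -1.6370e-5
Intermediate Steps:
G(n) = -1/(5*(1 + n)) (G(n) = -1/(5*(n + 1)) = -1/(5*(1 + n)))
I(k, l) = 4*k + k*l (I(k, l) = k*l + 4*k = 4*k + k*l)
1/(I((0 + G(-4))² + 39, 11) + r) = 1/(((0 - 1/(5 + 5*(-4)))² + 39)*(4 + 11) - 61673) = 1/(((0 - 1/(5 - 20))² + 39)*15 - 61673) = 1/(((0 - 1/(-15))² + 39)*15 - 61673) = 1/(((0 - 1*(-1/15))² + 39)*15 - 61673) = 1/(((0 + 1/15)² + 39)*15 - 61673) = 1/(((1/15)² + 39)*15 - 61673) = 1/((1/225 + 39)*15 - 61673) = 1/((8776/225)*15 - 61673) = 1/(8776/15 - 61673) = 1/(-916319/15) = -15/916319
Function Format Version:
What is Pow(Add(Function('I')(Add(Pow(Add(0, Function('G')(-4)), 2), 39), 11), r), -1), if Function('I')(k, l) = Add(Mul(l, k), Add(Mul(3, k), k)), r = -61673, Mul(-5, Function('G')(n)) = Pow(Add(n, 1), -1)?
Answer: Rational(-15, 916319) ≈ -1.6370e-5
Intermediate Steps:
Function('G')(n) = Mul(Rational(-1, 5), Pow(Add(1, n), -1)) (Function('G')(n) = Mul(Rational(-1, 5), Pow(Add(n, 1), -1)) = Mul(Rational(-1, 5), Pow(Add(1, n), -1)))
Function('I')(k, l) = Add(Mul(4, k), Mul(k, l)) (Function('I')(k, l) = Add(Mul(k, l), Mul(4, k)) = Add(Mul(4, k), Mul(k, l)))
Pow(Add(Function('I')(Add(Pow(Add(0, Function('G')(-4)), 2), 39), 11), r), -1) = Pow(Add(Mul(Add(Pow(Add(0, Mul(-1, Pow(Add(5, Mul(5, -4)), -1))), 2), 39), Add(4, 11)), -61673), -1) = Pow(Add(Mul(Add(Pow(Add(0, Mul(-1, Pow(Add(5, -20), -1))), 2), 39), 15), -61673), -1) = Pow(Add(Mul(Add(Pow(Add(0, Mul(-1, Pow(-15, -1))), 2), 39), 15), -61673), -1) = Pow(Add(Mul(Add(Pow(Add(0, Mul(-1, Rational(-1, 15))), 2), 39), 15), -61673), -1) = Pow(Add(Mul(Add(Pow(Add(0, Rational(1, 15)), 2), 39), 15), -61673), -1) = Pow(Add(Mul(Add(Pow(Rational(1, 15), 2), 39), 15), -61673), -1) = Pow(Add(Mul(Add(Rational(1, 225), 39), 15), -61673), -1) = Pow(Add(Mul(Rational(8776, 225), 15), -61673), -1) = Pow(Add(Rational(8776, 15), -61673), -1) = Pow(Rational(-916319, 15), -1) = Rational(-15, 916319)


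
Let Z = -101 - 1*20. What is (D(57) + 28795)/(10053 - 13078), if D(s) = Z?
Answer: -28674/3025 ≈ -9.4790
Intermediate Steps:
Z = -121 (Z = -101 - 20 = -121)
D(s) = -121
(D(57) + 28795)/(10053 - 13078) = (-121 + 28795)/(10053 - 13078) = 28674/(-3025) = 28674*(-1/3025) = -28674/3025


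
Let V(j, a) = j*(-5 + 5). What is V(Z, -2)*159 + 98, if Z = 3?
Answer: 98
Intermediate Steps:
V(j, a) = 0 (V(j, a) = j*0 = 0)
V(Z, -2)*159 + 98 = 0*159 + 98 = 0 + 98 = 98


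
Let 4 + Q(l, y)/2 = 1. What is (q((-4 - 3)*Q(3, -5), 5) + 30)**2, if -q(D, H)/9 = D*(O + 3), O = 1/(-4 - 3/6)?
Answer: 1040400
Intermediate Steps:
O = -2/9 (O = 1/(-4 - 3*1/6) = 1/(-4 - 1/2) = 1/(-9/2) = -2/9 ≈ -0.22222)
Q(l, y) = -6 (Q(l, y) = -8 + 2*1 = -8 + 2 = -6)
q(D, H) = -25*D (q(D, H) = -9*D*(-2/9 + 3) = -9*D*25/9 = -25*D)
(q((-4 - 3)*Q(3, -5), 5) + 30)**2 = (-25*(-4 - 3)*(-6) + 30)**2 = (-(-175)*(-6) + 30)**2 = (-25*42 + 30)**2 = (-1050 + 30)**2 = (-1020)**2 = 1040400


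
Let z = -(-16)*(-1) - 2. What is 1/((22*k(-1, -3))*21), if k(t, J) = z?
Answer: -1/8316 ≈ -0.00012025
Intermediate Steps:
z = -18 (z = -4*4 - 2 = -16 - 2 = -18)
k(t, J) = -18
1/((22*k(-1, -3))*21) = 1/((22*(-18))*21) = 1/(-396*21) = 1/(-8316) = -1/8316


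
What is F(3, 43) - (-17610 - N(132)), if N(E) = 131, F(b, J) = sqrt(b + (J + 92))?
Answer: 17741 + sqrt(138) ≈ 17753.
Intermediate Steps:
F(b, J) = sqrt(92 + J + b) (F(b, J) = sqrt(b + (92 + J)) = sqrt(92 + J + b))
F(3, 43) - (-17610 - N(132)) = sqrt(92 + 43 + 3) - (-17610 - 1*131) = sqrt(138) - (-17610 - 131) = sqrt(138) - 1*(-17741) = sqrt(138) + 17741 = 17741 + sqrt(138)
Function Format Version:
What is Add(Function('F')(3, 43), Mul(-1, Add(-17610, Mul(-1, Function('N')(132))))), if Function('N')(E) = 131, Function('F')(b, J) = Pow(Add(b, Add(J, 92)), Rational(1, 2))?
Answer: Add(17741, Pow(138, Rational(1, 2))) ≈ 17753.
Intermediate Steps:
Function('F')(b, J) = Pow(Add(92, J, b), Rational(1, 2)) (Function('F')(b, J) = Pow(Add(b, Add(92, J)), Rational(1, 2)) = Pow(Add(92, J, b), Rational(1, 2)))
Add(Function('F')(3, 43), Mul(-1, Add(-17610, Mul(-1, Function('N')(132))))) = Add(Pow(Add(92, 43, 3), Rational(1, 2)), Mul(-1, Add(-17610, Mul(-1, 131)))) = Add(Pow(138, Rational(1, 2)), Mul(-1, Add(-17610, -131))) = Add(Pow(138, Rational(1, 2)), Mul(-1, -17741)) = Add(Pow(138, Rational(1, 2)), 17741) = Add(17741, Pow(138, Rational(1, 2)))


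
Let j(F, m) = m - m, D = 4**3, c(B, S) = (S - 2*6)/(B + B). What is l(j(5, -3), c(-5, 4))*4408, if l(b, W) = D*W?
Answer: 1128448/5 ≈ 2.2569e+5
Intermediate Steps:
c(B, S) = (-12 + S)/(2*B) (c(B, S) = (S - 12)/((2*B)) = (-12 + S)*(1/(2*B)) = (-12 + S)/(2*B))
D = 64
j(F, m) = 0
l(b, W) = 64*W
l(j(5, -3), c(-5, 4))*4408 = (64*((1/2)*(-12 + 4)/(-5)))*4408 = (64*((1/2)*(-1/5)*(-8)))*4408 = (64*(4/5))*4408 = (256/5)*4408 = 1128448/5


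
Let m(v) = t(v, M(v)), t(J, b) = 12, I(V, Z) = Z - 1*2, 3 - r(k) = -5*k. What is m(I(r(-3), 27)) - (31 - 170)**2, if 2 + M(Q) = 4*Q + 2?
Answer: -19309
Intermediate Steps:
r(k) = 3 + 5*k (r(k) = 3 - (-5)*k = 3 + 5*k)
I(V, Z) = -2 + Z (I(V, Z) = Z - 2 = -2 + Z)
M(Q) = 4*Q (M(Q) = -2 + (4*Q + 2) = -2 + (2 + 4*Q) = 4*Q)
m(v) = 12
m(I(r(-3), 27)) - (31 - 170)**2 = 12 - (31 - 170)**2 = 12 - 1*(-139)**2 = 12 - 1*19321 = 12 - 19321 = -19309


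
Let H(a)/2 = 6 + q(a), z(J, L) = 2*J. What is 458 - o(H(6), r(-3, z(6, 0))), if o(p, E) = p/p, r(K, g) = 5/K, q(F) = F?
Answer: 457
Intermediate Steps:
H(a) = 12 + 2*a (H(a) = 2*(6 + a) = 12 + 2*a)
o(p, E) = 1
458 - o(H(6), r(-3, z(6, 0))) = 458 - 1*1 = 458 - 1 = 457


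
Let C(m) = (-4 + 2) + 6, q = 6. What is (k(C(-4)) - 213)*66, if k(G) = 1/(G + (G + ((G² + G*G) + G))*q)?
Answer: -1715043/122 ≈ -14058.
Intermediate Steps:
C(m) = 4 (C(m) = -2 + 6 = 4)
k(G) = 1/(12*G² + 13*G) (k(G) = 1/(G + (G + ((G² + G*G) + G))*6) = 1/(G + (G + ((G² + G²) + G))*6) = 1/(G + (G + (2*G² + G))*6) = 1/(G + (G + (G + 2*G²))*6) = 1/(G + (2*G + 2*G²)*6) = 1/(G + (12*G + 12*G²)) = 1/(12*G² + 13*G))
(k(C(-4)) - 213)*66 = (1/(4*(13 + 12*4)) - 213)*66 = (1/(4*(13 + 48)) - 213)*66 = ((¼)/61 - 213)*66 = ((¼)*(1/61) - 213)*66 = (1/244 - 213)*66 = -51971/244*66 = -1715043/122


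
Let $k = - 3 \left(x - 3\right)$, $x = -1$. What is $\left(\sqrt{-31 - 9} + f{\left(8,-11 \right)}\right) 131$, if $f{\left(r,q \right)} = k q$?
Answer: $-17292 + 262 i \sqrt{10} \approx -17292.0 + 828.52 i$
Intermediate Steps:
$k = 12$ ($k = - 3 \left(-1 - 3\right) = \left(-3\right) \left(-4\right) = 12$)
$f{\left(r,q \right)} = 12 q$
$\left(\sqrt{-31 - 9} + f{\left(8,-11 \right)}\right) 131 = \left(\sqrt{-31 - 9} + 12 \left(-11\right)\right) 131 = \left(\sqrt{-40} - 132\right) 131 = \left(2 i \sqrt{10} - 132\right) 131 = \left(-132 + 2 i \sqrt{10}\right) 131 = -17292 + 262 i \sqrt{10}$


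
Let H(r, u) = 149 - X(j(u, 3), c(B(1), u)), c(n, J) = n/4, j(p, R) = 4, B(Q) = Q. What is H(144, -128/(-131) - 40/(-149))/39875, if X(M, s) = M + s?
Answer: 579/159500 ≈ 0.0036301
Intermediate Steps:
c(n, J) = n/4 (c(n, J) = n*(1/4) = n/4)
H(r, u) = 579/4 (H(r, u) = 149 - (4 + (1/4)*1) = 149 - (4 + 1/4) = 149 - 1*17/4 = 149 - 17/4 = 579/4)
H(144, -128/(-131) - 40/(-149))/39875 = (579/4)/39875 = (579/4)*(1/39875) = 579/159500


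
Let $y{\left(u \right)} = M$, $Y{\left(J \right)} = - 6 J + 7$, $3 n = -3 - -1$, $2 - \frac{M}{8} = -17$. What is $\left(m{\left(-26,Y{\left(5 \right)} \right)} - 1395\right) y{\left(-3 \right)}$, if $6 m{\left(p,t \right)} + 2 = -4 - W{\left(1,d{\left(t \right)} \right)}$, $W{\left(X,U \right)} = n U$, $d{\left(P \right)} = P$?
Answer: $- \frac{1913224}{9} \approx -2.1258 \cdot 10^{5}$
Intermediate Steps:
$M = 152$ ($M = 16 - -136 = 16 + 136 = 152$)
$n = - \frac{2}{3}$ ($n = \frac{-3 - -1}{3} = \frac{-3 + 1}{3} = \frac{1}{3} \left(-2\right) = - \frac{2}{3} \approx -0.66667$)
$Y{\left(J \right)} = 7 - 6 J$
$y{\left(u \right)} = 152$
$W{\left(X,U \right)} = - \frac{2 U}{3}$
$m{\left(p,t \right)} = -1 + \frac{t}{9}$ ($m{\left(p,t \right)} = - \frac{1}{3} + \frac{-4 - - \frac{2 t}{3}}{6} = - \frac{1}{3} + \frac{-4 + \frac{2 t}{3}}{6} = - \frac{1}{3} + \left(- \frac{2}{3} + \frac{t}{9}\right) = -1 + \frac{t}{9}$)
$\left(m{\left(-26,Y{\left(5 \right)} \right)} - 1395\right) y{\left(-3 \right)} = \left(\left(-1 + \frac{7 - 30}{9}\right) - 1395\right) 152 = \left(\left(-1 + \frac{1}{9} \left(-23\right)\right) - 1395\right) 152 = \left(\left(-1 - \frac{23}{9}\right) - 1395\right) 152 = \left(- \frac{32}{9} - 1395\right) 152 = \left(- \frac{12587}{9}\right) 152 = - \frac{1913224}{9}$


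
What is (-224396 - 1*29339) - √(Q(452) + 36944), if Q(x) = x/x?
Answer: -253735 - 3*√4105 ≈ -2.5393e+5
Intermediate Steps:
Q(x) = 1
(-224396 - 1*29339) - √(Q(452) + 36944) = (-224396 - 1*29339) - √(1 + 36944) = (-224396 - 29339) - √36945 = -253735 - 3*√4105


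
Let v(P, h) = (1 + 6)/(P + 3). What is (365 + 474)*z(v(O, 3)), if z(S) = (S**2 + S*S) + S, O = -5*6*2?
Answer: -252539/3249 ≈ -77.728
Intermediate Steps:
O = -60 (O = -30*2 = -60)
v(P, h) = 7/(3 + P)
z(S) = S + 2*S**2 (z(S) = (S**2 + S**2) + S = 2*S**2 + S = S + 2*S**2)
(365 + 474)*z(v(O, 3)) = (365 + 474)*((7/(3 - 60))*(1 + 2*(7/(3 - 60)))) = 839*((7/(-57))*(1 + 2*(7/(-57)))) = 839*((7*(-1/57))*(1 + 2*(7*(-1/57)))) = 839*(-7*(1 + 2*(-7/57))/57) = 839*(-7*(1 - 14/57)/57) = 839*(-7/57*43/57) = 839*(-301/3249) = -252539/3249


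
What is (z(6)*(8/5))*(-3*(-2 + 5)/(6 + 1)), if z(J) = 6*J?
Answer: -2592/35 ≈ -74.057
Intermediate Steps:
(z(6)*(8/5))*(-3*(-2 + 5)/(6 + 1)) = ((6*6)*(8/5))*(-3*(-2 + 5)/(6 + 1)) = (36*(8*(⅕)))*(-9/7) = (36*(8/5))*(-9/7) = 288*(-3*3/7)/5 = (288/5)*(-9/7) = -2592/35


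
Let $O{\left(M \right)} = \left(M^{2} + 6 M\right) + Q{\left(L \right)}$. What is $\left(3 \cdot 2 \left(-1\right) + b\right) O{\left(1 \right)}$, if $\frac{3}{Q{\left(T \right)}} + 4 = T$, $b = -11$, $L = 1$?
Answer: $-102$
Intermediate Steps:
$Q{\left(T \right)} = \frac{3}{-4 + T}$
$O{\left(M \right)} = -1 + M^{2} + 6 M$ ($O{\left(M \right)} = \left(M^{2} + 6 M\right) + \frac{3}{-4 + 1} = \left(M^{2} + 6 M\right) + \frac{3}{-3} = \left(M^{2} + 6 M\right) + 3 \left(- \frac{1}{3}\right) = \left(M^{2} + 6 M\right) - 1 = -1 + M^{2} + 6 M$)
$\left(3 \cdot 2 \left(-1\right) + b\right) O{\left(1 \right)} = \left(3 \cdot 2 \left(-1\right) - 11\right) \left(-1 + 1^{2} + 6 \cdot 1\right) = \left(6 \left(-1\right) - 11\right) \left(-1 + 1 + 6\right) = \left(-6 - 11\right) 6 = \left(-17\right) 6 = -102$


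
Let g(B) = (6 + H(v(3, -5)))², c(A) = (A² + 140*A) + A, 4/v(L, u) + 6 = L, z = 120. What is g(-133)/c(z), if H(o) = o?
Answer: 49/70470 ≈ 0.00069533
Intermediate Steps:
v(L, u) = 4/(-6 + L)
c(A) = A² + 141*A
g(B) = 196/9 (g(B) = (6 + 4/(-6 + 3))² = (6 + 4/(-3))² = (6 + 4*(-⅓))² = (6 - 4/3)² = (14/3)² = 196/9)
g(-133)/c(z) = 196/(9*((120*(141 + 120)))) = 196/(9*((120*261))) = (196/9)/31320 = (196/9)*(1/31320) = 49/70470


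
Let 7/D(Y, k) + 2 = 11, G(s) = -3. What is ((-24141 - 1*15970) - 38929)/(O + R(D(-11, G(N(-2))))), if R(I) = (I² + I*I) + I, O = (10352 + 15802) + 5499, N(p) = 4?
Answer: -3201120/1282027 ≈ -2.4969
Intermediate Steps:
O = 31653 (O = 26154 + 5499 = 31653)
D(Y, k) = 7/9 (D(Y, k) = 7/(-2 + 11) = 7/9)
R(I) = I + 2*I² (R(I) = (I² + I²) + I = 2*I² + I = I + 2*I²)
((-24141 - 1*15970) - 38929)/(O + R(D(-11, G(N(-2))))) = ((-24141 - 1*15970) - 38929)/(31653 + 7*(1 + 2*(7/9))/9) = ((-24141 - 15970) - 38929)/(31653 + 7*(1 + 14/9)/9) = (-40111 - 38929)/(31653 + (7/9)*(23/9)) = -79040/(31653 + 161/81) = -79040/2564054/81 = -79040*81/2564054 = -3201120/1282027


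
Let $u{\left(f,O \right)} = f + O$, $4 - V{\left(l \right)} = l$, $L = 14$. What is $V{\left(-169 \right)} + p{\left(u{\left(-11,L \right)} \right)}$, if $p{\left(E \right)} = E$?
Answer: $176$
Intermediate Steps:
$V{\left(l \right)} = 4 - l$
$u{\left(f,O \right)} = O + f$
$V{\left(-169 \right)} + p{\left(u{\left(-11,L \right)} \right)} = \left(4 - -169\right) + \left(14 - 11\right) = \left(4 + 169\right) + 3 = 173 + 3 = 176$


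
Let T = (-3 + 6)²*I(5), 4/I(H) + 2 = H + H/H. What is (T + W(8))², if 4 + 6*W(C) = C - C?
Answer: 625/9 ≈ 69.444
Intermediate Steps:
I(H) = 4/(-1 + H) (I(H) = 4/(-2 + (H + H/H)) = 4/(-2 + (H + 1)) = 4/(-2 + (1 + H)) = 4/(-1 + H))
W(C) = -⅔ (W(C) = -⅔ + (C - C)/6 = -⅔ + (⅙)*0 = -⅔ + 0 = -⅔)
T = 9 (T = (-3 + 6)²*(4/(-1 + 5)) = 3²*(4/4) = 9*(4*(¼)) = 9*1 = 9)
(T + W(8))² = (9 - ⅔)² = (25/3)² = 625/9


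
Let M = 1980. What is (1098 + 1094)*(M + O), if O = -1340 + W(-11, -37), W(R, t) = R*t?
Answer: 2295024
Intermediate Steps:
O = -933 (O = -1340 - 11*(-37) = -1340 + 407 = -933)
(1098 + 1094)*(M + O) = (1098 + 1094)*(1980 - 933) = 2192*1047 = 2295024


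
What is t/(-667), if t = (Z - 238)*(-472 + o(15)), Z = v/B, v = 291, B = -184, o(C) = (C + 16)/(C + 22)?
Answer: -768498939/4540936 ≈ -169.24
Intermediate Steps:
o(C) = (16 + C)/(22 + C)
Z = -291/184 (Z = 291/(-184) = 291*(-1/184) = -291/184 ≈ -1.5815)
t = 768498939/6808 (t = (-291/184 - 238)*(-472 + (16 + 15)/(22 + 15)) = -44083*(-472 + 31/37)/184 = -44083/184*(-17433/37) = 768498939/6808 ≈ 1.1288e+5)
t/(-667) = (768498939/6808)/(-667) = (768498939/6808)*(-1/667) = -768498939/4540936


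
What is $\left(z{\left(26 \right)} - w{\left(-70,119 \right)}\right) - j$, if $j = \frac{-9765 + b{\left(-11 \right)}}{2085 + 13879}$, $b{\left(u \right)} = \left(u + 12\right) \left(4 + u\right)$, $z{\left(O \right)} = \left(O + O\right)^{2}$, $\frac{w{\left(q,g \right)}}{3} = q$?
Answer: $\frac{11632217}{3991} \approx 2914.6$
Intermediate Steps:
$w{\left(q,g \right)} = 3 q$
$z{\left(O \right)} = 4 O^{2}$ ($z{\left(O \right)} = \left(2 O\right)^{2} = 4 O^{2}$)
$b{\left(u \right)} = \left(4 + u\right) \left(12 + u\right)$ ($b{\left(u \right)} = \left(12 + u\right) \left(4 + u\right) = \left(4 + u\right) \left(12 + u\right)$)
$j = - \frac{2443}{3991}$ ($j = \frac{-9765 + \left(48 + \left(-11\right)^{2} + 16 \left(-11\right)\right)}{2085 + 13879} = \frac{-9765 + \left(48 + 121 - 176\right)}{15964} = \left(-9765 - 7\right) \frac{1}{15964} = \left(-9772\right) \frac{1}{15964} = - \frac{2443}{3991} \approx -0.61213$)
$\left(z{\left(26 \right)} - w{\left(-70,119 \right)}\right) - j = \left(4 \cdot 26^{2} - 3 \left(-70\right)\right) - - \frac{2443}{3991} = \left(4 \cdot 676 - -210\right) + \frac{2443}{3991} = \left(2704 + 210\right) + \frac{2443}{3991} = 2914 + \frac{2443}{3991} = \frac{11632217}{3991}$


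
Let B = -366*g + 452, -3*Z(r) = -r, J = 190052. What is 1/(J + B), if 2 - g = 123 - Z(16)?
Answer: 1/232838 ≈ 4.2948e-6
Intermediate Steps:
Z(r) = r/3 (Z(r) = -(-1)*r/3 = r/3)
g = -347/3 (g = 2 - (123 - 16/3) = 2 - 1*353/3 = 2 - 353/3 = -347/3 ≈ -115.67)
B = 42786 (B = -366*(-347/3) + 452 = 42334 + 452 = 42786)
1/(J + B) = 1/(190052 + 42786) = 1/232838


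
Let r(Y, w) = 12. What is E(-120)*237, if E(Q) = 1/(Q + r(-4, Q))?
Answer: -79/36 ≈ -2.1944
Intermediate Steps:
E(Q) = 1/(12 + Q) (E(Q) = 1/(Q + 12) = 1/(12 + Q))
E(-120)*237 = 237/(12 - 120) = 237/(-108) = -1/108*237 = -79/36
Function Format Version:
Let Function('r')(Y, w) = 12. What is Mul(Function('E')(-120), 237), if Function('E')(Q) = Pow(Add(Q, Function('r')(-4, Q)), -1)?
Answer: Rational(-79, 36) ≈ -2.1944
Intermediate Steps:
Function('E')(Q) = Pow(Add(12, Q), -1) (Function('E')(Q) = Pow(Add(Q, 12), -1) = Pow(Add(12, Q), -1))
Mul(Function('E')(-120), 237) = Mul(Pow(Add(12, -120), -1), 237) = Mul(Pow(-108, -1), 237) = Mul(Rational(-1, 108), 237) = Rational(-79, 36)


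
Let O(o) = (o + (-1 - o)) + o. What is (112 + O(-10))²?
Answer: 10201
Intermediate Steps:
O(o) = -1 + o
(112 + O(-10))² = (112 + (-1 - 10))² = (112 - 11)² = 101² = 10201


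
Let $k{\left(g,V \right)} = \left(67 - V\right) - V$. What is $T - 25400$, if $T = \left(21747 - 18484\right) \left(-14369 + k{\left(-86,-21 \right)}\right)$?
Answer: $-46555780$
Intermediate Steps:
$k{\left(g,V \right)} = 67 - 2 V$
$T = -46530380$ ($T = \left(21747 - 18484\right) \left(-14369 + \left(67 - -42\right)\right) = 3263 \left(-14369 + \left(67 + 42\right)\right) = 3263 \left(-14369 + 109\right) = 3263 \left(-14260\right) = -46530380$)
$T - 25400 = -46530380 - 25400 = -46555780$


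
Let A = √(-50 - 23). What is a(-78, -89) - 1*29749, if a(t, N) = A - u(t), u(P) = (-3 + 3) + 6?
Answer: -29755 + I*√73 ≈ -29755.0 + 8.544*I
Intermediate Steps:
A = I*√73 (A = √(-73) = I*√73 ≈ 8.544*I)
u(P) = 6 (u(P) = 0 + 6 = 6)
a(t, N) = -6 + I*√73 (a(t, N) = I*√73 - 1*6 = I*√73 - 6 = -6 + I*√73)
a(-78, -89) - 1*29749 = (-6 + I*√73) - 1*29749 = (-6 + I*√73) - 29749 = -29755 + I*√73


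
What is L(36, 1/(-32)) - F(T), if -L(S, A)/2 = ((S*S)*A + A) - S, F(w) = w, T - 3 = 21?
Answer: 2065/16 ≈ 129.06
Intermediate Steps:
T = 24 (T = 3 + 21 = 24)
L(S, A) = -2*A + 2*S - 2*A*S**2 (L(S, A) = -2*(((S*S)*A + A) - S) = -2*((S**2*A + A) - S) = -2*((A*S**2 + A) - S) = -2*((A + A*S**2) - S) = -2*(A - S + A*S**2) = -2*A + 2*S - 2*A*S**2)
L(36, 1/(-32)) - F(T) = (-2/(-32) + 2*36 - 2*36**2/(-32)) - 1*24 = (-2*(-1/32) + 72 - 2*(-1/32)*1296) - 24 = (1/16 + 72 + 81) - 24 = 2449/16 - 24 = 2065/16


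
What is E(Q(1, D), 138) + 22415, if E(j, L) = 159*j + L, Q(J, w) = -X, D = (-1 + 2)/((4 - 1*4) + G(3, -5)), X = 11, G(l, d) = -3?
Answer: 20804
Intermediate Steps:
D = -⅓ (D = (-1 + 2)/((4 - 1*4) - 3) = 1/((4 - 4) - 3) = 1/(0 - 3) = 1/(-3) = 1*(-⅓) = -⅓ ≈ -0.33333)
Q(J, w) = -11 (Q(J, w) = -1*11 = -11)
E(j, L) = L + 159*j
E(Q(1, D), 138) + 22415 = (138 + 159*(-11)) + 22415 = (138 - 1749) + 22415 = -1611 + 22415 = 20804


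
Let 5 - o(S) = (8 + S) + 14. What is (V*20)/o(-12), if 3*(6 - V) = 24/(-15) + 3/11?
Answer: -4252/165 ≈ -25.770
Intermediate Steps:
V = 1063/165 (V = 6 - (24/(-15) + 3/11)/3 = 6 - (24*(-1/15) + 3*(1/11))/3 = 6 - (-8/5 + 3/11)/3 = 6 - ⅓*(-73/55) = 6 + 73/165 = 1063/165 ≈ 6.4424)
o(S) = -17 - S (o(S) = 5 - ((8 + S) + 14) = 5 - (22 + S) = 5 + (-22 - S) = -17 - S)
(V*20)/o(-12) = ((1063/165)*20)/(-17 - 1*(-12)) = 4252/(33*(-17 + 12)) = (4252/33)/(-5) = (4252/33)*(-⅕) = -4252/165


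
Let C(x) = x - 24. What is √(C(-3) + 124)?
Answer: √97 ≈ 9.8489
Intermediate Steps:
C(x) = -24 + x
√(C(-3) + 124) = √((-24 - 3) + 124) = √(-27 + 124) = √97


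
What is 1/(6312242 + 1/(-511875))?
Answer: 511875/3231078873749 ≈ 1.5842e-7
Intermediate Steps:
1/(6312242 + 1/(-511875)) = 1/(6312242 - 1/511875) = 1/(3231078873749/511875) = 511875/3231078873749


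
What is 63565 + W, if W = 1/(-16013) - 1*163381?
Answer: -1598353609/16013 ≈ -99816.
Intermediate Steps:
W = -2616219954/16013 (W = -1/16013 - 163381 = -2616219954/16013 ≈ -1.6338e+5)
63565 + W = 63565 - 2616219954/16013 = -1598353609/16013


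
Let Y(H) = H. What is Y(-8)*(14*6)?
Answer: -672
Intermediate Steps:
Y(-8)*(14*6) = -112*6 = -8*84 = -672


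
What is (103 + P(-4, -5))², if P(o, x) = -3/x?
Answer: 268324/25 ≈ 10733.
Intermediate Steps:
(103 + P(-4, -5))² = (103 - 3/(-5))² = (103 - 3*(-⅕))² = (103 + ⅗)² = (518/5)² = 268324/25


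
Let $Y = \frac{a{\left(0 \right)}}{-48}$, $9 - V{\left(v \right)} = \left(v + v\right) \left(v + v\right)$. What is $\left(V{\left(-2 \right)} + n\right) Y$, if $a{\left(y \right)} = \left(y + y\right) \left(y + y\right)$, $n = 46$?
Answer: $0$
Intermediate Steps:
$V{\left(v \right)} = 9 - 4 v^{2}$ ($V{\left(v \right)} = 9 - \left(v + v\right) \left(v + v\right) = 9 - 2 v 2 v = 9 - 4 v^{2}$)
$a{\left(y \right)} = 4 y^{2}$ ($a{\left(y \right)} = 2 y 2 y = 4 y^{2}$)
$Y = 0$ ($Y = \frac{4 \cdot 0^{2}}{-48} = 4 \cdot 0 \left(- \frac{1}{48}\right) = 0 \left(- \frac{1}{48}\right) = 0$)
$\left(V{\left(-2 \right)} + n\right) Y = \left(\left(9 - 4 \left(-2\right)^{2}\right) + 46\right) 0 = \left(\left(9 - 16\right) + 46\right) 0 = \left(-7 + 46\right) 0 = 39 \cdot 0 = 0$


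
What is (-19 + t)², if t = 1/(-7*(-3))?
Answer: 158404/441 ≈ 359.19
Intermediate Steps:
t = 1/21 ≈ 0.047619
(-19 + t)² = (-19 + 1/21)² = (-398/21)² = 158404/441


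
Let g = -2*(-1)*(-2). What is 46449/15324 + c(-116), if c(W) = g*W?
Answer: 2385595/5108 ≈ 467.03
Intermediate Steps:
g = -4 (g = 2*(-2) = -4)
c(W) = -4*W
46449/15324 + c(-116) = 46449/15324 - 4*(-116) = 46449*(1/15324) + 464 = 15483/5108 + 464 = 2385595/5108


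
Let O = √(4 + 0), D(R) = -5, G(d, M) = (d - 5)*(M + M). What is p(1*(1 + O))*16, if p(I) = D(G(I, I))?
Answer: -80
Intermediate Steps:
G(d, M) = 2*M*(-5 + d) (G(d, M) = (-5 + d)*(2*M) = 2*M*(-5 + d))
O = 2 (O = √4 = 2)
p(I) = -5
p(1*(1 + O))*16 = -5*16 = -80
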